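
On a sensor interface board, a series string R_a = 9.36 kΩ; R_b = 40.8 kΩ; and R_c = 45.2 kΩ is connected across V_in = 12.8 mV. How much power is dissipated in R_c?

P ≈ 0.814 nW

Series current I = V_in/ΣR = 12.8/95.36 = 0.1342 µA.
P = I²R = 0.01802 × 45.2 = 0.8144 nW.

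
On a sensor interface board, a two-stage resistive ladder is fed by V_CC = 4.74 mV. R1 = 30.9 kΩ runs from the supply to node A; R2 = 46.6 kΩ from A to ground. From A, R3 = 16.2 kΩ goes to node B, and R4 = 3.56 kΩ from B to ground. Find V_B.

Looking into the second stage from A: R3 + R4 = 19.76 kΩ appears in parallel with R2.
R2 ‖ (R3+R4) = 13.88 kΩ.
First divider: V_A = V_CC · 13.88/(30.9 + 13.88) = 1.469 mV.
Stage 2 is unloaded, so V_B = V_A · R4/(R3+R4) = 1.469 × 3.56/19.76 = 0.2646 mV.

V_B ≈ 0.265 mV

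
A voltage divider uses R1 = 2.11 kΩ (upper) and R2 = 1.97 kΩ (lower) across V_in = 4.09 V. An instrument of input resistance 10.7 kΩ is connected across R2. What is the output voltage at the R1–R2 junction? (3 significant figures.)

V_out ≈ 1.80 V

The load sits in parallel with R2, giving an effective lower resistance R2' = R2·R_L/(R2+R_L) = 1.664 kΩ.
Now apply the divider: V_out = 4.09 × 0.4409 = 1.803 V.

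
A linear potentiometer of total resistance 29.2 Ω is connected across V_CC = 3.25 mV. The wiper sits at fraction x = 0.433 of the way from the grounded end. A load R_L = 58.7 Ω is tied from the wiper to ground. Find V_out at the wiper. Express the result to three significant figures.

Lower segment x·R_p = 12.64 Ω; upper segment (1−x)·R_p = 16.56 Ω.
R_L loads the lower segment: effective lower R = 10.40 Ω.
Loaded-divider output: V_out = 3.25 × 0.3859 = 1.254 mV.

V_out ≈ 1.25 mV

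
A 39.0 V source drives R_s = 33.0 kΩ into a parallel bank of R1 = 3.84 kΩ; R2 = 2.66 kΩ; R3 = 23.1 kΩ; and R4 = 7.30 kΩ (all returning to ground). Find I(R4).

Equivalent of the parallel group: R_p = 1.225 kΩ.
V_A = 39.0 × 1.225/34.22 = 1.395 V.
I(R4) = V_A / R4 = 1.395/7.30 = 0.1912 mA.
(Check via current divider: I_total = 1.140 mA; share G_k/ΣG = 0.1677 → same result.)

I ≈ 0.191 mA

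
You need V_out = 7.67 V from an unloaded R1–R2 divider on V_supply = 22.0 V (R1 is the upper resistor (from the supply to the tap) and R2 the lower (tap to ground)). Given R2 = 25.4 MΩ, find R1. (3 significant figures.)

R1 ≈ 47.5 MΩ

V_out/V_supply = R2/(R1+R2) = 0.3486.
R1 = R2·(1/k − 1) = 25.4 × 1.868 = 47.46 MΩ.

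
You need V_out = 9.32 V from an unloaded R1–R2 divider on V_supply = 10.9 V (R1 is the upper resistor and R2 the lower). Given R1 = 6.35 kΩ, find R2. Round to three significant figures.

R2 ≈ 37.5 kΩ

Required fraction k = V_out/V_supply = 0.8550.
R2 = R1 · 0.8550/(1 − 0.8550) = 37.46 kΩ.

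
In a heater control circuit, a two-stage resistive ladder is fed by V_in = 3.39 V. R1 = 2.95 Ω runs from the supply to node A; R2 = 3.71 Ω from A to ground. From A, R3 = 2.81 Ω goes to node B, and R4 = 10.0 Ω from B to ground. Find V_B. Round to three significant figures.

V_B ≈ 1.31 V

Node A sees R2 in parallel with the series input of stage 2, R3 + R4 = 12.81 Ω.
Effective lower resistance at A: R2 ‖ 12.81 = 2.877 Ω.
So V_A = 3.39 × 0.4937 = 1.674 V.
Stage 2 is unloaded, so V_B = V_A · R4/(R3+R4) = 1.674 × 10.0/12.81 = 1.307 V.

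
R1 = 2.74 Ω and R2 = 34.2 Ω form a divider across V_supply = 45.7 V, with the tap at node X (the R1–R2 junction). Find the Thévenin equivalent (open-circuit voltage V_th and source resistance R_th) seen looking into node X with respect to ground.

V_th ≈ 42.3 V, R_th ≈ 2.54 Ω

V_th is the unloaded tap voltage: V_supply · R2/(R1+R2) = 45.7 × 0.9258 = 42.31 V.
Zeroing V_supply shorts the top of R1 to ground, so R_th = R1 ‖ R2 = 2.537 Ω.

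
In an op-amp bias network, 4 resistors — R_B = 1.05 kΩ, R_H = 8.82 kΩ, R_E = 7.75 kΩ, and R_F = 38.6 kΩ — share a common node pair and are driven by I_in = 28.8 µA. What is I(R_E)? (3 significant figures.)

Conductances: ΣG = 1/1.05 + 1/8.82 + 1/7.75 + 1/38.6 = 1.221 (1/kΩ).
R_E takes the fraction G_k/ΣG = 0.1290/1.221 = 0.1057, so I = 28.8 × 0.1057 = 3.044 µA.

I ≈ 3.04 µA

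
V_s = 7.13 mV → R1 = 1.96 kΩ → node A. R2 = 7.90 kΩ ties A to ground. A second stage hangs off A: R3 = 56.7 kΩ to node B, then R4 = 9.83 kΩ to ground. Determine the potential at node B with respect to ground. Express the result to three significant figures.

V_B ≈ 0.825 mV

Node A sees R2 in parallel with the series input of stage 2, R3 + R4 = 66.53 kΩ.
Effective lower resistance at A: R2 ‖ 66.53 = 7.061 kΩ.
First divider: V_A = V_s · 7.061/(1.96 + 7.061) = 5.581 mV.
Stage 2 is unloaded, so V_B = V_A · R4/(R3+R4) = 5.581 × 9.83/66.53 = 0.8246 mV.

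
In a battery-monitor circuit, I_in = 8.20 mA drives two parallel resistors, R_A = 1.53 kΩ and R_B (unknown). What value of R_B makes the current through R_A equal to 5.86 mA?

Two-branch current divider: I_A = I_in · R_B/(R_A + R_B).
5.86/8.20 = R_B/(R_A + R_B) → R_B = R_A · (0.7146)/(1 − 0.7146) = 1.53 × 2.504 = 3.832 kΩ.

R_B ≈ 3.83 kΩ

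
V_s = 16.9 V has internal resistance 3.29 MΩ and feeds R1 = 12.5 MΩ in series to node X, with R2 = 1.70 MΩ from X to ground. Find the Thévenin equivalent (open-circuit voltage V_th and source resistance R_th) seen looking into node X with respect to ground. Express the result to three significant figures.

R1' = 3.29 + 12.5 = 15.79 MΩ (source resistance + R1).
Open-circuit (no load on X): V_th = V_s · R2/(R1' + R2) = 16.9 × 1.70/(15.79 + 1.70) = 1.643 V.
Looking into X with the source shorted: R_th = R1'·R2/(R1'+R2) = 15.79 × 1.70/17.49 = 1.535 MΩ.

V_th ≈ 1.64 V, R_th ≈ 1.53 MΩ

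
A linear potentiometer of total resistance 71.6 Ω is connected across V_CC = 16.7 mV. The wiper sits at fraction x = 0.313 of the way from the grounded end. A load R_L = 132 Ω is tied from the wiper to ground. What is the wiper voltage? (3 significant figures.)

Lower segment x·R_p = 22.41 Ω; upper segment (1−x)·R_p = 49.19 Ω.
R_L loads the lower segment: effective lower R = 19.16 Ω.
Loaded-divider output: V_out = 16.7 × 0.2803 = 4.681 mV.
(Unloaded: V_out = x·V_CC = 5.23 mV.)

V_out ≈ 4.68 mV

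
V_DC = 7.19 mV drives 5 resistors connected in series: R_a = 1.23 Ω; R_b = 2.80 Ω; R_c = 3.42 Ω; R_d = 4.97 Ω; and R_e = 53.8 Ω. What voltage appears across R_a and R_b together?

V ≈ 0.438 mV

ΣR = 1.23 + 2.80 + 3.42 + 4.97 + 53.8 = 66.22 Ω.
R_{R_a..R_b} = 1.23 + 2.80 = 4.030 Ω.
V = V_DC · R/ΣR = 7.19 × 0.06086 = 0.4376 mV.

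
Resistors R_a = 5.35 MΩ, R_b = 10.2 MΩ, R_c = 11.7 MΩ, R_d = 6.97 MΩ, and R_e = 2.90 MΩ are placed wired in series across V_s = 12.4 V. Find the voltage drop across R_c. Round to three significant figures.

Series total: ΣR = 5.35 + 10.2 + 11.7 + 6.97 + 2.90 = 37.12 MΩ.
By the voltage-divider rule, V = 12.4 × 11.70/37.12 = 3.908 V.

V ≈ 3.91 V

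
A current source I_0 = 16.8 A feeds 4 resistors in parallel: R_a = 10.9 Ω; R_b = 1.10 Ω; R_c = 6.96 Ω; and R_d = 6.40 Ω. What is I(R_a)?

Total conductance ΣG = 1/10.9 + 1/1.10 + 1/6.96 + 1/6.40 = 1.301 (units of 1/Ω).
R_a takes the fraction G_k/ΣG = 0.09174/1.301 = 0.07053, so I = 16.8 × 0.07053 = 1.185 A.

I ≈ 1.18 A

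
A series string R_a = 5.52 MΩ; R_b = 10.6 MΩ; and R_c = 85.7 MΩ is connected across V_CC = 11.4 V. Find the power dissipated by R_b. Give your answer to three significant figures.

P ≈ 0.133 µW

Series current I = V_CC/ΣR = 11.4/101.8 = 0.1120 µA.
P(R_b) = I²·R_b = (0.1120)² × 10.6 = 0.1329 µW.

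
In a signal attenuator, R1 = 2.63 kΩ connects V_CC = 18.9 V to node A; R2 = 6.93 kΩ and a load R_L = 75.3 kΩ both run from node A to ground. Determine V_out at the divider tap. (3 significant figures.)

R2 ‖ R_L = (6.93 × 75.3)/(6.93 + 75.3) = 6.346 kΩ.
Then V_out = V_CC · R2'/(R1 + R2') = 18.9 × 6.346/8.976 = 13.36 V.

V_out ≈ 13.4 V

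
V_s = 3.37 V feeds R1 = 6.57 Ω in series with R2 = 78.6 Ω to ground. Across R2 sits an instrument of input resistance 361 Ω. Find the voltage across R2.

First combine the lower leg with the load: R2 ‖ R_L = 64.55 Ω.
Now apply the divider: V_out = 3.37 × 0.9076 = 3.059 V.

V_out ≈ 3.06 V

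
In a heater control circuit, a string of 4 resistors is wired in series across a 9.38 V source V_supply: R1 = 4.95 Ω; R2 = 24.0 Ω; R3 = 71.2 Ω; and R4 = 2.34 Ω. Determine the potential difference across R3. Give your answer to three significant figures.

Series total: ΣR = 4.95 + 24.0 + 71.2 + 2.34 = 102.5 Ω.
Voltage divider: V = V_supply · (71.20 / 102.5) = 9.38 × 0.6947 = 6.516 V.

V ≈ 6.52 V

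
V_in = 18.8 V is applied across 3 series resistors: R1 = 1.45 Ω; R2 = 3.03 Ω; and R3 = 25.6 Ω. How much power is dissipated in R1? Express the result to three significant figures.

The common current is I = 18.8/30.08 = 0.6250 A.
P(R1) = I²·R1 = (0.6250)² × 1.45 = 0.5664 W.

P ≈ 0.566 W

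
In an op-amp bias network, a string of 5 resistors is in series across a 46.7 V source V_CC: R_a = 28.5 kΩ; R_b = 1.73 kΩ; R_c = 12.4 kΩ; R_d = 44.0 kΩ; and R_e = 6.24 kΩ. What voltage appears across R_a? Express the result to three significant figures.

V ≈ 14.3 V

ΣR = 28.5 + 1.73 + 12.4 + 44.0 + 6.24 = 92.87 kΩ.
Voltage divider: V = V_CC · (28.50 / 92.87) = 46.7 × 0.3069 = 14.33 V.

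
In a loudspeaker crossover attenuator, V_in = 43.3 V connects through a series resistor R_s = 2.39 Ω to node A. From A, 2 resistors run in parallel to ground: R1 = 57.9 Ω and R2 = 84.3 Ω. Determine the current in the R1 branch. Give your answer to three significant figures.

Combine the parallel branches: R_p = (1/57.9 + 1/84.3)⁻¹ = 34.32 Ω.
V_A by voltage divider: V_A = 43.3 × 34.32/(2.39 + 34.32) = 40.48 V.
I(R1) = V_A / R1 = 40.48/57.9 = 0.6992 A.

I ≈ 0.699 A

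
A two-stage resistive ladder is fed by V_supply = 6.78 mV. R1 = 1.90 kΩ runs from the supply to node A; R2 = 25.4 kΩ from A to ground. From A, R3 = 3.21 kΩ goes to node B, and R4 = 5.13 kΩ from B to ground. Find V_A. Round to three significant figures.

V_A ≈ 5.20 mV

Looking into the second stage from A: R3 + R4 = 8.340 kΩ appears in parallel with R2.
Effective lower resistance at A: R2 ‖ 8.340 = 6.278 kΩ.
First divider: V_A = V_supply · 6.278/(1.90 + 6.278) = 5.205 mV.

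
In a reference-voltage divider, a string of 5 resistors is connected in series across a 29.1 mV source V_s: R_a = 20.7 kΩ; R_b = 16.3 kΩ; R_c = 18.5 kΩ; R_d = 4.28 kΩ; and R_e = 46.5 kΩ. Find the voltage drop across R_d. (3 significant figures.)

V ≈ 1.17 mV

Series total: ΣR = 20.7 + 16.3 + 18.5 + 4.28 + 46.5 = 106.3 kΩ.
V = V_s · R/ΣR = 29.1 × 0.04027 = 1.172 mV.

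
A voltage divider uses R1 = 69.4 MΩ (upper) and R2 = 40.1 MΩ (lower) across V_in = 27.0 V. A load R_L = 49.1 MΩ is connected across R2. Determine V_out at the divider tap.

V_out ≈ 6.52 V

First combine the lower leg with the load: R2 ‖ R_L = 22.07 MΩ.
Voltage divider with the loaded lower leg: V_out = 27.0 × 22.07/(69.4 + 22.07) = 27.0 × 0.2413 = 6.515 V.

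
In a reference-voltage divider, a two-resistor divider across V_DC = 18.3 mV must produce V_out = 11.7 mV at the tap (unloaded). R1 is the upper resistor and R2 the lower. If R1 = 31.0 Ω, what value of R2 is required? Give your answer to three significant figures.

Required fraction k = V_out/V_DC = 0.6393.
R2 = R1 · 0.6393/(1 − 0.6393) = 54.95 Ω.

R2 ≈ 55.0 Ω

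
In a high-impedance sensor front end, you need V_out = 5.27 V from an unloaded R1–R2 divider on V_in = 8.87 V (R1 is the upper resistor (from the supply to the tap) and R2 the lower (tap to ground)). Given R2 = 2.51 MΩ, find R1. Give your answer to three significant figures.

Required fraction k = V_out/V_in = 0.5941.
R1 = R2·(1/k − 1) = 2.51 × 0.6831 = 1.715 MΩ.

R1 ≈ 1.71 MΩ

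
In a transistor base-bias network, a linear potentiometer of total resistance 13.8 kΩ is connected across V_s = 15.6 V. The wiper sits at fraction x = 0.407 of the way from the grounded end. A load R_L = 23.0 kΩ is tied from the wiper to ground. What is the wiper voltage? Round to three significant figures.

V_out ≈ 5.55 V

Split the track: R_lower = x·R_p = 5.617 kΩ, R_upper = (1−x)·R_p = 8.183 kΩ.
(x·R_p) ‖ R_L = 4.514 kΩ.
V_out = 15.6 × 4.514/(8.183 + 4.514) = 5.546 V.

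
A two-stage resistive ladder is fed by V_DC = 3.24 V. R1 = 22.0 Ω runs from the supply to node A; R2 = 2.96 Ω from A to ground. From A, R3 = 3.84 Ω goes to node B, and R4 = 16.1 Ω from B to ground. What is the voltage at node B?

V_B ≈ 0.274 V

The second stage (R3 + R4 = 19.94 Ω) loads node A in parallel with R2.
Effective lower resistance at A: R2 ‖ 19.94 = 2.577 Ω.
V_A = 3.24 × 2.577/(22.0 + 2.577) = 0.3398 V.
Stage 2 is unloaded, so V_B = V_A · R4/(R3+R4) = 0.3398 × 16.1/19.94 = 0.2743 V.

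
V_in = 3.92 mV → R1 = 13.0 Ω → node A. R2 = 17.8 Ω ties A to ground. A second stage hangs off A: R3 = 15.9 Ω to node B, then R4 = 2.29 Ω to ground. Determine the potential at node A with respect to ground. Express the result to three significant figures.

V_A ≈ 1.60 mV

Looking into the second stage from A: R3 + R4 = 18.19 Ω appears in parallel with R2.
Effective lower resistance at A: R2 ‖ 18.19 = 8.996 Ω.
First divider: V_A = V_in · 8.996/(13.0 + 8.996) = 1.603 mV.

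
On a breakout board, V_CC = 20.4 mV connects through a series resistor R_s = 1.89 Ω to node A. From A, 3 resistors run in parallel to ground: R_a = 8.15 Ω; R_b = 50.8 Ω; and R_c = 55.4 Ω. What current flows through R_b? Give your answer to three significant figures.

Combine the parallel branches: R_p = (1/8.15 + 1/50.8 + 1/55.4)⁻¹ = 6.233 Ω.
V_A = 20.4 × 6.233/8.123 = 15.65 mV.
Branch current I = V_A/R_b = 15.65/50.8 = 0.3081 mA.

I ≈ 0.308 mA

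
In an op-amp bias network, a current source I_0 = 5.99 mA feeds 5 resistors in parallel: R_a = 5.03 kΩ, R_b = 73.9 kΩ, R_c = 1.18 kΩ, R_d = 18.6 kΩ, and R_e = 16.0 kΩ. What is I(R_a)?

ΣG = 1/5.03 + 1/73.9 + 1/1.18 + 1/18.6 + 1/16.0 = 1.176.
By the current-divider rule, I = I_0 · G_k/ΣG = 5.99 × 0.1690 = 1.013 mA.

I ≈ 1.01 mA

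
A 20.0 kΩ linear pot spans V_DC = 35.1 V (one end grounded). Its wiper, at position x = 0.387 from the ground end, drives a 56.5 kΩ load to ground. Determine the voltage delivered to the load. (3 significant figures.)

V_out ≈ 12.5 V

The pot divides into 12.26 kΩ above the wiper and 7.740 kΩ below.
(x·R_p) ‖ R_L = 6.807 kΩ.
Then V_out = V_DC · 6.807/(12.26 + 6.807) = 12.53 V.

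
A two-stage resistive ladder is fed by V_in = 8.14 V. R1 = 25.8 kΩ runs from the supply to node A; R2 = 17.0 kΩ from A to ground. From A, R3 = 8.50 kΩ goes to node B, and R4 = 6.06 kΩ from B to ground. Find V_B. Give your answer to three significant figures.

Looking into the second stage from A: R3 + R4 = 14.56 kΩ appears in parallel with R2.
Effective lower resistance at A: R2 ‖ 14.56 = 7.843 kΩ.
First divider: V_A = V_in · 7.843/(25.8 + 7.843) = 1.898 V.
Stage 2 is unloaded, so V_B = V_A · R4/(R3+R4) = 1.898 × 6.06/14.56 = 0.7898 V.

V_B ≈ 0.790 V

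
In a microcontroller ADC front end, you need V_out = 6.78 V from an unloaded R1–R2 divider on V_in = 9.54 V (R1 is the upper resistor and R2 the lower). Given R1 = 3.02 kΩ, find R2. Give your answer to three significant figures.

R2 ≈ 7.42 kΩ

V_out/V_in = R2/(R1+R2) = 0.7107.
So R2 = R1 · V_out/(V_in − V_out) = 3.02 × 6.78/(9.54 − 6.78) = 3.02 × 2.457 = 7.419 kΩ.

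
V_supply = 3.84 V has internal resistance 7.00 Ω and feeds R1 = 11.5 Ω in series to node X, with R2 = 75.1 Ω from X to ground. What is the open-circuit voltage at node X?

R1' = 7.00 + 11.5 = 18.50 Ω (source resistance + R1).
With X open, the divider is unloaded: V_th = 3.84 × 75.1/93.60 = 3.081 V.

V_th ≈ 3.08 V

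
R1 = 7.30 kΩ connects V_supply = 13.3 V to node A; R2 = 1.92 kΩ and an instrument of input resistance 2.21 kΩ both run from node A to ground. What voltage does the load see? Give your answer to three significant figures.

V_out ≈ 1.64 V

First combine the lower leg with the load: R2 ‖ R_L = 1.027 kΩ.
Voltage divider with the loaded lower leg: V_out = 13.3 × 1.027/(7.30 + 1.027) = 13.3 × 0.1234 = 1.641 V.
(Unloaded it would be 2.77 V; the load pulls it down.)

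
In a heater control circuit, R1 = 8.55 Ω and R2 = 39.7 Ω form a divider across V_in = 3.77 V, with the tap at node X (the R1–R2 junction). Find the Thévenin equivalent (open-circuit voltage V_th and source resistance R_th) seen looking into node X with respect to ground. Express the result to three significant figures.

Open-circuit (no load on X): V_th = V_in · R2/(R1 + R2) = 3.77 × 39.7/(8.550 + 39.7) = 3.102 V.
Looking into X with the source shorted: R_th = R1·R2/(R1+R2) = 8.550 × 39.7/48.25 = 7.035 Ω.

V_th ≈ 3.10 V, R_th ≈ 7.03 Ω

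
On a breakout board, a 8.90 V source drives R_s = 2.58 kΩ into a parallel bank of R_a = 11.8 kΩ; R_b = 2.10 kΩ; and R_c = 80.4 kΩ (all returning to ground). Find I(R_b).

Equivalent of the parallel group: R_p = 1.744 kΩ.
V_A by voltage divider: V_A = 8.90 × 1.744/(2.58 + 1.744) = 3.590 V.
Branch current I = V_A/R_b = 3.590/2.10 = 1.709 mA.

I ≈ 1.71 mA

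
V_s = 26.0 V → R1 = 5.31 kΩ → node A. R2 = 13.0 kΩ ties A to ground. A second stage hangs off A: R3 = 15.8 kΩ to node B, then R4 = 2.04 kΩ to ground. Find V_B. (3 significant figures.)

V_B ≈ 1.74 V

Node A sees R2 in parallel with the series input of stage 2, R3 + R4 = 17.84 kΩ.
R2 ‖ (R3+R4) = 7.520 kΩ.
First divider: V_A = V_s · 7.520/(5.31 + 7.520) = 15.24 V.
Then the unloaded second divider: V_B = V_A × R4/(R3+R4) = 15.24 × 0.1143 = 1.743 V.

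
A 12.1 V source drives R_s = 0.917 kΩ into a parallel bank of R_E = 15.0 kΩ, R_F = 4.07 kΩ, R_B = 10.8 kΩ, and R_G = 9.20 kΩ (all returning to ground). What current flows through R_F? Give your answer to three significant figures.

Parallel bank: R_p = 1/(1/15.0 + 1/4.07 + 1/10.8 + 1/9.20) = 1.947 kΩ.
V_A = 12.1 × 1.947/2.864 = 8.226 V.
I(R_F) = V_A / R_F = 8.226/4.07 = 2.021 mA.

I ≈ 2.02 mA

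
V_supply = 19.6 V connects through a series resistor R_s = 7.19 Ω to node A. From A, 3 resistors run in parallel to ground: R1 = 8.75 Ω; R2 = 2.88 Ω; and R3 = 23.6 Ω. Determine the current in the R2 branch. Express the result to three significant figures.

Parallel bank: R_p = 1/(1/8.75 + 1/2.88 + 1/23.6) = 1.985 Ω.
Node voltage V_A = V_supply · R_p/(R_s + R_p) = 19.6 × 0.2163 = 4.240 V.
Branch current I = V_A/R2 = 4.240/2.88 = 1.472 A.
(Check via current divider: I_total = 2.136 A; share G_k/ΣG = 0.6891 → same result.)

I ≈ 1.47 A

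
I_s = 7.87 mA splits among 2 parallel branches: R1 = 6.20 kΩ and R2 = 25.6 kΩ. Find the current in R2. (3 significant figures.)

I ≈ 1.53 mA

For two parallel branches, I_k = I_s · (other R)/(sum of R).
So I = 7.87 × 6.20/31.80 = 1.534 mA.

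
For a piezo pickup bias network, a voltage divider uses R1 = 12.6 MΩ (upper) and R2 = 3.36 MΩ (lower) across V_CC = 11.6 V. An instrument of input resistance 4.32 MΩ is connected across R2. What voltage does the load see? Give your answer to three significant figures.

R2 ‖ R_L = (3.36 × 4.32)/(3.36 + 4.32) = 1.890 MΩ.
Then V_out = V_CC · R2'/(R1 + R2') = 11.6 × 1.890/14.49 = 1.513 V.

V_out ≈ 1.51 V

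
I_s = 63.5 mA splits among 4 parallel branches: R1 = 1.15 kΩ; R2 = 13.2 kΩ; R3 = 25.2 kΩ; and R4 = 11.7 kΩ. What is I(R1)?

I ≈ 51.6 mA

ΣG = 1/1.15 + 1/13.2 + 1/25.2 + 1/11.7 = 1.070.
By the current-divider rule, I = I_s · G_k/ΣG = 63.5 × 0.8123 = 51.58 mA.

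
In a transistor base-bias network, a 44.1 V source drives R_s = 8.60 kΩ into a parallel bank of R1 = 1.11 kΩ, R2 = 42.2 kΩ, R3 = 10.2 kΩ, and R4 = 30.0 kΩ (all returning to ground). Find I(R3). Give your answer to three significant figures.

Parallel bank: R_p = 1/(1/1.11 + 1/42.2 + 1/10.2 + 1/30.0) = 0.9470 kΩ.
V_A by voltage divider: V_A = 44.1 × 0.9470/(8.60 + 0.9470) = 4.374 V.
I(R3) = V_A / R3 = 4.374/10.2 = 0.4289 mA.

I ≈ 0.429 mA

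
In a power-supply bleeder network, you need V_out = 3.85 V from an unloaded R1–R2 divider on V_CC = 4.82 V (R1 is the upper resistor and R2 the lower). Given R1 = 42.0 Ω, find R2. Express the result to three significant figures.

V_out/V_CC = R2/(R1+R2) = 0.7988.
R2 = R1 · 0.7988/(1 − 0.7988) = 166.7 Ω.

R2 ≈ 167 Ω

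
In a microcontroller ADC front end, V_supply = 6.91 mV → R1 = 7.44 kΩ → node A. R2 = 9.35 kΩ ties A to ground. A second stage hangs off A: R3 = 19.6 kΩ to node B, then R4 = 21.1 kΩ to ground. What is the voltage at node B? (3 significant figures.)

V_B ≈ 1.81 mV

The second stage (R3 + R4 = 40.70 kΩ) loads node A in parallel with R2.
R2 ‖ (R3+R4) = 7.603 kΩ.
V_A = 6.91 × 7.603/(7.44 + 7.603) = 3.493 mV.
V_B = V_A × 0.5184 = 1.811 mV.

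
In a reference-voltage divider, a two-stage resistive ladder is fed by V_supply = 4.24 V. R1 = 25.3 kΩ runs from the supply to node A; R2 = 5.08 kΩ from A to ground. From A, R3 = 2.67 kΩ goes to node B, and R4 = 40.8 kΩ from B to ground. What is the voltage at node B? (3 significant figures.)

The second stage (R3 + R4 = 43.47 kΩ) loads node A in parallel with R2.
Effective lower resistance at A: R2 ‖ 43.47 = 4.548 kΩ.
First divider: V_A = V_supply · 4.548/(25.3 + 4.548) = 0.6461 V.
Then the unloaded second divider: V_B = V_A × R4/(R3+R4) = 0.6461 × 0.9386 = 0.6064 V.

V_B ≈ 0.606 V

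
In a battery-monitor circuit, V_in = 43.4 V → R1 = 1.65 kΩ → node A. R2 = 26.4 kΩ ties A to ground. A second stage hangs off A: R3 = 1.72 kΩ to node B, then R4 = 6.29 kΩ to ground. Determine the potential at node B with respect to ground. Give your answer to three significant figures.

V_B ≈ 26.9 V

Looking into the second stage from A: R3 + R4 = 8.010 kΩ appears in parallel with R2.
Effective lower resistance at A: R2 ‖ 8.010 = 6.145 kΩ.
So V_A = 43.4 × 0.7883 = 34.21 V.
V_B = V_A × 0.7853 = 26.87 V.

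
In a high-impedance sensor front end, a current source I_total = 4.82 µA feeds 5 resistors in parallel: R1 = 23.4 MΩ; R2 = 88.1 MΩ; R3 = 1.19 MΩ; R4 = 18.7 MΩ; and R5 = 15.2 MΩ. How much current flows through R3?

ΣG = 1/23.4 + 1/88.1 + 1/1.19 + 1/18.7 + 1/15.2 = 1.014.
By the current-divider rule, I = I_total · G_k/ΣG = 4.82 × 0.8290 = 3.996 µA.

I ≈ 4.00 µA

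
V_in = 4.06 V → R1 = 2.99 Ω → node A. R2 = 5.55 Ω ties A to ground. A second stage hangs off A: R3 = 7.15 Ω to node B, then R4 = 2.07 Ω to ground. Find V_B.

V_B ≈ 0.489 V

Looking into the second stage from A: R3 + R4 = 9.220 Ω appears in parallel with R2.
Effective lower resistance at A: R2 ‖ 9.220 = 3.465 Ω.
So V_A = 4.06 × 0.5368 = 2.179 V.
V_B = V_A × 0.2245 = 0.4893 V.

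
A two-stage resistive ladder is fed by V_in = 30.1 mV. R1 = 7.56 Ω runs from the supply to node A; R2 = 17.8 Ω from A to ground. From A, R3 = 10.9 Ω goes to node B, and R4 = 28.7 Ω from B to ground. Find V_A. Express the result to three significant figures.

Node A sees R2 in parallel with the series input of stage 2, R3 + R4 = 39.60 Ω.
Effective lower resistance at A: R2 ‖ 39.60 = 12.28 Ω.
First divider: V_A = V_in · 12.28/(7.56 + 12.28) = 18.63 mV.

V_A ≈ 18.6 mV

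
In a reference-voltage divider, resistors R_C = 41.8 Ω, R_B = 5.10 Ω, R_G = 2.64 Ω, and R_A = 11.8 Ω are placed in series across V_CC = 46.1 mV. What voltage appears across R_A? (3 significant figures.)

V ≈ 8.87 mV

Series total: ΣR = 41.8 + 5.10 + 2.64 + 11.8 = 61.34 Ω.
V = V_CC · R/ΣR = 46.1 × 0.1924 = 8.868 mV.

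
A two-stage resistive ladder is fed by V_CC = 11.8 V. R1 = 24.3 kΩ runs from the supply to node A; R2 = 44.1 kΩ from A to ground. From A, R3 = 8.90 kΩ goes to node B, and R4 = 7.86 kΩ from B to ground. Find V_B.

V_B ≈ 1.84 V

The second stage (R3 + R4 = 16.76 kΩ) loads node A in parallel with R2.
R2 ‖ (R3+R4) = 12.14 kΩ.
So V_A = 11.8 × 0.3332 = 3.932 V.
Stage 2 is unloaded, so V_B = V_A · R4/(R3+R4) = 3.932 × 7.86/16.76 = 1.844 V.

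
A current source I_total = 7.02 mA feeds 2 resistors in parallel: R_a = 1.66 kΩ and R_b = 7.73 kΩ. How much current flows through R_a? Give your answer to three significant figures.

For two parallel branches, I_k = I_total · (other R)/(sum of R).
I(R_a) = 7.02 × 7.73/(1.66 + 7.73) = 7.02 × 0.8232 = 5.779 mA.

I ≈ 5.78 mA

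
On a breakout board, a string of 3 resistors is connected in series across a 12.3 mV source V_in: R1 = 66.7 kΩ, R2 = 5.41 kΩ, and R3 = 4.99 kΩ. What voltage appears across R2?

V ≈ 0.863 mV

Series total: ΣR = 66.7 + 5.41 + 4.99 = 77.10 kΩ.
Voltage divider: V = V_in · (5.410 / 77.10) = 12.3 × 0.07017 = 0.8631 mV.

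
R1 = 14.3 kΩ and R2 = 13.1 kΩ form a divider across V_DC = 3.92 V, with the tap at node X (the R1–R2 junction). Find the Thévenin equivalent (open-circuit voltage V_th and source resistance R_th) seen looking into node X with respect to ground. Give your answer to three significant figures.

V_th ≈ 1.87 V, R_th ≈ 6.84 kΩ

With X open, the divider is unloaded: V_th = 3.92 × 13.1/27.40 = 1.874 V.
Looking into X with the source shorted: R_th = R1·R2/(R1+R2) = 14.30 × 13.1/27.40 = 6.837 kΩ.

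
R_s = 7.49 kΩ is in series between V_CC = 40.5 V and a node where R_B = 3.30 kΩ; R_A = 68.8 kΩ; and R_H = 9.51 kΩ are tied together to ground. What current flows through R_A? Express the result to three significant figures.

Combine the parallel branches: R_p = (1/3.30 + 1/68.8 + 1/9.51)⁻¹ = 2.366 kΩ.
V_A = 40.5 × 2.366/9.856 = 9.721 V.
Branch current I = V_A/R_A = 9.721/68.8 = 0.1413 mA.

I ≈ 0.141 mA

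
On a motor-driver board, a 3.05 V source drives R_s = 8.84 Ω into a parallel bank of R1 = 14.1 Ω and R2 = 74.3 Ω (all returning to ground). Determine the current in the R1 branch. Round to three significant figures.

I ≈ 0.124 A

Combine the parallel branches: R_p = (1/14.1 + 1/74.3)⁻¹ = 11.85 Ω.
V_A = 3.05 × 11.85/20.69 = 1.747 V.
Branch current I = V_A/R1 = 1.747/14.1 = 0.1239 A.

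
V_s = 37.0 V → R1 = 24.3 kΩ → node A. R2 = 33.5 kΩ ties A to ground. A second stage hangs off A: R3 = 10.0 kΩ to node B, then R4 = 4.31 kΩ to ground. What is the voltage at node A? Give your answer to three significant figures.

Looking into the second stage from A: R3 + R4 = 14.31 kΩ appears in parallel with R2.
Effective lower resistance at A: R2 ‖ 14.31 = 10.03 kΩ.
So V_A = 37.0 × 0.2921 = 10.81 V.

V_A ≈ 10.8 V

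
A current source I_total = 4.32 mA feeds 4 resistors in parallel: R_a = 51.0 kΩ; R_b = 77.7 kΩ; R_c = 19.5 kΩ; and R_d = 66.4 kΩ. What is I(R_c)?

ΣG = 1/51.0 + 1/77.7 + 1/19.5 + 1/66.4 = 0.09882.
By the current-divider rule, I = I_total · G_k/ΣG = 4.32 × 0.5189 = 2.242 mA.

I ≈ 2.24 mA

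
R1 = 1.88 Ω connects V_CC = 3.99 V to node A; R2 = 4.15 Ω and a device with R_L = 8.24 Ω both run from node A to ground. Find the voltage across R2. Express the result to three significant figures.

V_out ≈ 2.37 V

The load sits in parallel with R2, giving an effective lower resistance R2' = R2·R_L/(R2+R_L) = 2.760 Ω.
Then V_out = V_CC · R2'/(R1 + R2') = 3.99 × 2.760/4.640 = 2.373 V.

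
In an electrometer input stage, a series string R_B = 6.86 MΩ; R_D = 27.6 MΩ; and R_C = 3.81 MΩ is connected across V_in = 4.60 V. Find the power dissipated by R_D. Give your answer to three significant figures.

Series current I = V_in/ΣR = 4.60/38.27 = 0.1202 µA.
P = I²R = 0.01445 × 27.6 = 0.3988 µW.

P ≈ 0.399 µW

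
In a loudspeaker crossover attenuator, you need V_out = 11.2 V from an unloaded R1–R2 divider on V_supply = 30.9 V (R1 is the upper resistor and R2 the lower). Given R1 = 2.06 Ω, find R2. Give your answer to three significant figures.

R2 ≈ 1.17 Ω

The divider ratio is R2/(R1+R2) = 11.2/30.9 = 0.3625.
R2 = R1 · 0.3625/(1 − 0.3625) = 1.171 Ω.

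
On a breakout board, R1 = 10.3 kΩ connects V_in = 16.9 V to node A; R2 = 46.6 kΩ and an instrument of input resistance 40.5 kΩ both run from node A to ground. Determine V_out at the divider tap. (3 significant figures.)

V_out ≈ 11.5 V

R2 ‖ R_L = (46.6 × 40.5)/(46.6 + 40.5) = 21.67 kΩ.
Now apply the divider: V_out = 16.9 × 0.6778 = 11.45 V.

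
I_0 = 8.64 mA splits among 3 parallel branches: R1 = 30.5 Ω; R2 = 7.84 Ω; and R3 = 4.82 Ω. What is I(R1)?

I ≈ 0.770 mA

Total conductance ΣG = 1/30.5 + 1/7.84 + 1/4.82 = 0.3678 (units of 1/Ω).
R1 takes the fraction G_k/ΣG = 0.03279/0.3678 = 0.08914, so I = 8.64 × 0.08914 = 0.7702 mA.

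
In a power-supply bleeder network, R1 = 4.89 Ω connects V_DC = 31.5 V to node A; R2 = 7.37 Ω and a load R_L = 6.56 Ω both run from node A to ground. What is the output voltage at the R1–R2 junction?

V_out ≈ 13.1 V

The load sits in parallel with R2, giving an effective lower resistance R2' = R2·R_L/(R2+R_L) = 3.471 Ω.
Now apply the divider: V_out = 31.5 × 0.4151 = 13.08 V.
(Unloaded it would be 18.9 V; the load pulls it down.)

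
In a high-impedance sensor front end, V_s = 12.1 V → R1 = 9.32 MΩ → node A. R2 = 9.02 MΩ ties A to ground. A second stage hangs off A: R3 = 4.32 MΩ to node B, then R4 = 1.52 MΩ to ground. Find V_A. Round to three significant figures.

V_A ≈ 3.33 V

Node A sees R2 in parallel with the series input of stage 2, R3 + R4 = 5.840 MΩ.
Effective lower resistance at A: R2 ‖ 5.840 = 3.545 MΩ.
V_A = 12.1 × 3.545/(9.32 + 3.545) = 3.334 V.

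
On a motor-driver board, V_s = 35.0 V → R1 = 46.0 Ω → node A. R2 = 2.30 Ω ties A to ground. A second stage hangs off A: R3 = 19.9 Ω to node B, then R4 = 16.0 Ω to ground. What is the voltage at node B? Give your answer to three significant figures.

Looking into the second stage from A: R3 + R4 = 35.90 Ω appears in parallel with R2.
Effective lower resistance at A: R2 ‖ 35.90 = 2.162 Ω.
So V_A = 35.0 × 0.04488 = 1.571 V.
V_B = V_A × 0.4457 = 0.7001 V.

V_B ≈ 0.700 V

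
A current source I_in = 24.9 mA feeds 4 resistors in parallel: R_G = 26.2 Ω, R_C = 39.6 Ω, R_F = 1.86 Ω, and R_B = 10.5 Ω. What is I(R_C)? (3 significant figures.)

ΣG = 1/26.2 + 1/39.6 + 1/1.86 + 1/10.5 = 0.6963.
R_C takes the fraction G_k/ΣG = 0.02525/0.6963 = 0.03627, so I = 24.9 × 0.03627 = 0.9031 mA.

I ≈ 0.903 mA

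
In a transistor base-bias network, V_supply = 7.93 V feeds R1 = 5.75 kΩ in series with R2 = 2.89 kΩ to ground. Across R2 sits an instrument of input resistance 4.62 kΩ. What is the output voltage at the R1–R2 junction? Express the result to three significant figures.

R2 ‖ R_L = (2.89 × 4.62)/(2.89 + 4.62) = 1.778 kΩ.
Now apply the divider: V_out = 7.93 × 0.2362 = 1.873 V.

V_out ≈ 1.87 V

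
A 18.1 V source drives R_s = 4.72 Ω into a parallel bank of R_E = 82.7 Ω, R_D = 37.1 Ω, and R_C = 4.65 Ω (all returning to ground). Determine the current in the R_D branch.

I ≈ 0.222 A

Combine the parallel branches: R_p = (1/82.7 + 1/37.1 + 1/4.65)⁻¹ = 3.935 Ω.
V_A by voltage divider: V_A = 18.1 × 3.935/(4.72 + 3.935) = 8.230 V.
Branch current I = V_A/R_D = 8.230/37.1 = 0.2218 A.
(Equivalently: I_total = 2.091 A, then current-divider fraction G_k/ΣG = 0.1061.)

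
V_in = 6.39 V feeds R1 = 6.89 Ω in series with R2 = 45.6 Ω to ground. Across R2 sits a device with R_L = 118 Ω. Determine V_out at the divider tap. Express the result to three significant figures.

V_out ≈ 5.28 V

First combine the lower leg with the load: R2 ‖ R_L = 32.89 Ω.
Then V_out = V_in · R2'/(R1 + R2') = 6.39 × 32.89/39.78 = 5.283 V.
(Unloaded it would be 5.55 V; the load pulls it down.)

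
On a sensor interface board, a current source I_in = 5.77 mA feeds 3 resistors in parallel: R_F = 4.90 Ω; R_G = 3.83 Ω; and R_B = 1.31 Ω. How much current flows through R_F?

I ≈ 0.958 mA

ΣG = 1/4.90 + 1/3.83 + 1/1.31 = 1.229.
By the current-divider rule, I = I_in · G_k/ΣG = 5.77 × 0.1661 = 0.9585 mA.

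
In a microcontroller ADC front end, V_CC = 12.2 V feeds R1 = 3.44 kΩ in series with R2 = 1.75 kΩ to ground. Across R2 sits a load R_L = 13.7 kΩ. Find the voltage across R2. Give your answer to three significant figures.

First combine the lower leg with the load: R2 ‖ R_L = 1.552 kΩ.
Now apply the divider: V_out = 12.2 × 0.3109 = 3.793 V.

V_out ≈ 3.79 V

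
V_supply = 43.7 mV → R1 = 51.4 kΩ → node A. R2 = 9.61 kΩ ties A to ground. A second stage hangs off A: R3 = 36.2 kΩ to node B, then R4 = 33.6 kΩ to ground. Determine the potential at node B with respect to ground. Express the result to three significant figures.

Node A sees R2 in parallel with the series input of stage 2, R3 + R4 = 69.80 kΩ.
R2 ‖ (R3+R4) = 8.447 kΩ.
V_A = 43.7 × 8.447/(51.4 + 8.447) = 6.168 mV.
Then the unloaded second divider: V_B = V_A × R4/(R3+R4) = 6.168 × 0.4814 = 2.969 mV.

V_B ≈ 2.97 mV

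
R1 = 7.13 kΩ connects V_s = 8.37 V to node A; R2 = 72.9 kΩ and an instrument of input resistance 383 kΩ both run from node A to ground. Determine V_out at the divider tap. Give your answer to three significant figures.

V_out ≈ 7.50 V

R2 ‖ R_L = (72.9 × 383)/(72.9 + 383) = 61.24 kΩ.
Voltage divider with the loaded lower leg: V_out = 8.37 × 61.24/(7.13 + 61.24) = 8.37 × 0.8957 = 7.497 V.
(Unloaded it would be 7.62 V; the load pulls it down.)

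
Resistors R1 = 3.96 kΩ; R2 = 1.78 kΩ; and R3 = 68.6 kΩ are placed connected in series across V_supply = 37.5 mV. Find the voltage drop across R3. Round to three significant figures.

ΣR = 3.96 + 1.78 + 68.6 = 74.34 kΩ.
By the voltage-divider rule, V = 37.5 × 68.60/74.34 = 34.60 mV.

V ≈ 34.6 mV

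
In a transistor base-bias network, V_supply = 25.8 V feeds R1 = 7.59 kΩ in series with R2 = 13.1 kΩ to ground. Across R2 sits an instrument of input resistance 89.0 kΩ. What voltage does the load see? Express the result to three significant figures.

V_out ≈ 15.5 V

First combine the lower leg with the load: R2 ‖ R_L = 11.42 kΩ.
Voltage divider with the loaded lower leg: V_out = 25.8 × 11.42/(7.59 + 11.42) = 25.8 × 0.6007 = 15.50 V.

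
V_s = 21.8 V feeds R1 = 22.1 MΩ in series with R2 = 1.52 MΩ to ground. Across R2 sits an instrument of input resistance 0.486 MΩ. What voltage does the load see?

First combine the lower leg with the load: R2 ‖ R_L = 0.3683 MΩ.
Voltage divider with the loaded lower leg: V_out = 21.8 × 0.3683/(22.1 + 0.3683) = 21.8 × 0.01639 = 0.3573 V.
(Unloaded it would be 1.40 V; the load pulls it down.)

V_out ≈ 0.357 V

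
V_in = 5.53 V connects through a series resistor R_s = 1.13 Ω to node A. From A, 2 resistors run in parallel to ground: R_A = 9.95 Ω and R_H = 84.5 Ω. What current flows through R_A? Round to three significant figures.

I ≈ 0.493 A

Parallel bank: R_p = 1/(1/9.95 + 1/84.5) = 8.902 Ω.
Node voltage V_A = V_in · R_p/(R_s + R_p) = 5.53 × 0.8874 = 4.907 V.
Branch current I = V_A/R_A = 4.907/9.95 = 0.4932 A.
(Check via current divider: I_total = 0.5512 A; share G_k/ΣG = 0.8947 → same result.)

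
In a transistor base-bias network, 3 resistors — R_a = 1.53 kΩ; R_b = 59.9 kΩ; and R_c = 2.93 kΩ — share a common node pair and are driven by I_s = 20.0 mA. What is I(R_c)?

ΣG = 1/1.53 + 1/59.9 + 1/2.93 = 1.012.
By the current-divider rule, I = I_s · G_k/ΣG = 20.0 × 0.3374 = 6.748 mA.

I ≈ 6.75 mA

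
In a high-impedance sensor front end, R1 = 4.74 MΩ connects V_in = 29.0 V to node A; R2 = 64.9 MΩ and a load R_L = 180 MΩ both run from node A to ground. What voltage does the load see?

R2 ‖ R_L = (64.9 × 180)/(64.9 + 180) = 47.70 MΩ.
Now apply the divider: V_out = 29.0 × 0.9096 = 26.38 V.

V_out ≈ 26.4 V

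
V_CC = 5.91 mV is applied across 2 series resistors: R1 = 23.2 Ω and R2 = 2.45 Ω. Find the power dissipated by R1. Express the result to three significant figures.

P ≈ 1.23 µW

ΣR = 25.65 Ω → I = 5.91/25.65 = 0.2304 mA.
P = I²R = 0.05309 × 23.2 = 1.232 µW.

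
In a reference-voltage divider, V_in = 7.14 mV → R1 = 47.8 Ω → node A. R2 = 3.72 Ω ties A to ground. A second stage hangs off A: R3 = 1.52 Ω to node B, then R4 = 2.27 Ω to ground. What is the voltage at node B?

The second stage (R3 + R4 = 3.790 Ω) loads node A in parallel with R2.
Effective lower resistance at A: R2 ‖ 3.790 = 1.877 Ω.
So V_A = 7.14 × 0.03779 = 0.2698 mV.
Stage 2 is unloaded, so V_B = V_A · R4/(R3+R4) = 0.2698 × 2.27/3.790 = 0.1616 mV.

V_B ≈ 0.162 mV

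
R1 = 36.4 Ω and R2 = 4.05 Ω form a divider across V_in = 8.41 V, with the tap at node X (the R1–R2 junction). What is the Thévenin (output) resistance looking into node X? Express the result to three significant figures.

With V_in suppressed (replaced by a short), R_th = R1 ‖ R2 = (36.40 × 4.05)/(36.40 + 4.05) = 3.644 Ω.

R_th ≈ 3.64 Ω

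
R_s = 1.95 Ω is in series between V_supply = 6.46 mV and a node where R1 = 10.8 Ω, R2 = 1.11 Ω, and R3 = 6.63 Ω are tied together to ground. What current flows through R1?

Equivalent of the parallel group: R_p = 0.8739 Ω.
V_A by voltage divider: V_A = 6.46 × 0.8739/(1.95 + 0.8739) = 1.999 mV.
I(R1) = V_A / R1 = 1.999/10.8 = 0.1851 mA.
(Check via current divider: I_total = 2.288 mA; share G_k/ΣG = 0.08091 → same result.)

I ≈ 0.185 mA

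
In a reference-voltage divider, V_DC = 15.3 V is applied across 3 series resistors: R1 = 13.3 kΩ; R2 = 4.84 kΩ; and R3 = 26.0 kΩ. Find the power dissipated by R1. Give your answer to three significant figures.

P ≈ 1.60 mW

ΣR = 44.14 kΩ → I = 15.3/44.14 = 0.3466 mA.
V(R1) = I·R = 4.610 V; P = V·I = 4.610 × 0.3466 = 1.598 mW.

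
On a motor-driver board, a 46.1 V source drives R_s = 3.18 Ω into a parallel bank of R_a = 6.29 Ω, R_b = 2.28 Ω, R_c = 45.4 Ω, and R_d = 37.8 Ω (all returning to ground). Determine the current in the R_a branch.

Equivalent of the parallel group: R_p = 1.548 Ω.
V_A by voltage divider: V_A = 46.1 × 1.548/(3.18 + 1.548) = 15.09 V.
I(R_a) = V_A / R_a = 15.09/6.29 = 2.399 A.
(Equivalently: I_total = 9.751 A, then current-divider fraction G_k/ΣG = 0.2461.)

I ≈ 2.40 A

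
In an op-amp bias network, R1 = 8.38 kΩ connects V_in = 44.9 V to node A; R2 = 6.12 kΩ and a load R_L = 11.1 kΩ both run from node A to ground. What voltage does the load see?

V_out ≈ 14.4 V

The load sits in parallel with R2, giving an effective lower resistance R2' = R2·R_L/(R2+R_L) = 3.945 kΩ.
Voltage divider with the loaded lower leg: V_out = 44.9 × 3.945/(8.38 + 3.945) = 44.9 × 0.3201 = 14.37 V.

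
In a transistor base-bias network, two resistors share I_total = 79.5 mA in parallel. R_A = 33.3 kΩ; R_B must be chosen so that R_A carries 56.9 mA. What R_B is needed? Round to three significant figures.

R_B ≈ 83.8 kΩ

In a two-way split, I_A/I_total = R_B/(R_A + R_B).
56.9/79.5 = R_B/(R_A + R_B) → R_B = R_A · (0.7157)/(1 − 0.7157) = 33.3 × 2.518 = 83.84 kΩ.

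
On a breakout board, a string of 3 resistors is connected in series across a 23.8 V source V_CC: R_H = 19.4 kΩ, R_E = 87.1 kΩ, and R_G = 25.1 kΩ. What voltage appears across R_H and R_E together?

V ≈ 19.3 V

Total series resistance ΣR = 19.4 + 87.1 + 25.1 = 131.6 kΩ.
R_{R_H..R_E} = 19.4 + 87.1 = 106.5 kΩ.
V = V_CC · R/ΣR = 23.8 × 0.8093 = 19.26 V.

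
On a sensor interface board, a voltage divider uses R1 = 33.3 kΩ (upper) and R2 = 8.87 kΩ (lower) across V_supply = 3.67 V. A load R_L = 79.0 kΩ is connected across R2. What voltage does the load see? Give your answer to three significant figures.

V_out ≈ 0.709 V

R2 ‖ R_L = (8.87 × 79.0)/(8.87 + 79.0) = 7.975 kΩ.
Voltage divider with the loaded lower leg: V_out = 3.67 × 7.975/(33.3 + 7.975) = 3.67 × 0.1932 = 0.7091 V.
(Unloaded it would be 0.772 V; the load pulls it down.)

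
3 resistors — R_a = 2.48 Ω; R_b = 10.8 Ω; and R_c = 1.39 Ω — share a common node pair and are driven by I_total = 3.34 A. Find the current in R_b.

ΣG = 1/2.48 + 1/10.8 + 1/1.39 = 1.215.
R_b takes the fraction G_k/ΣG = 0.09259/1.215 = 0.07619, so I = 3.34 × 0.07619 = 0.2545 A.

I ≈ 0.254 A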